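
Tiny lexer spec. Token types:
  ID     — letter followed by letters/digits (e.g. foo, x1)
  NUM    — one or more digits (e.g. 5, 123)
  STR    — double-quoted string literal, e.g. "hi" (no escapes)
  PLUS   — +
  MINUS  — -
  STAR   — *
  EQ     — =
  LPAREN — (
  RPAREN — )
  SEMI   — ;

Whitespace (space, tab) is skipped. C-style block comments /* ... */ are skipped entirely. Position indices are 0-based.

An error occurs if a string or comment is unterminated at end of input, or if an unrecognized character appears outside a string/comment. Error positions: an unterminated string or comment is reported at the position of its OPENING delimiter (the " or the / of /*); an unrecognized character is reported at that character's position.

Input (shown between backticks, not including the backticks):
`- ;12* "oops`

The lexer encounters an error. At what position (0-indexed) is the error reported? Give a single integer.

Answer: 7

Derivation:
pos=0: emit MINUS '-'
pos=2: emit SEMI ';'
pos=3: emit NUM '12' (now at pos=5)
pos=5: emit STAR '*'
pos=7: enter STRING mode
pos=7: ERROR — unterminated string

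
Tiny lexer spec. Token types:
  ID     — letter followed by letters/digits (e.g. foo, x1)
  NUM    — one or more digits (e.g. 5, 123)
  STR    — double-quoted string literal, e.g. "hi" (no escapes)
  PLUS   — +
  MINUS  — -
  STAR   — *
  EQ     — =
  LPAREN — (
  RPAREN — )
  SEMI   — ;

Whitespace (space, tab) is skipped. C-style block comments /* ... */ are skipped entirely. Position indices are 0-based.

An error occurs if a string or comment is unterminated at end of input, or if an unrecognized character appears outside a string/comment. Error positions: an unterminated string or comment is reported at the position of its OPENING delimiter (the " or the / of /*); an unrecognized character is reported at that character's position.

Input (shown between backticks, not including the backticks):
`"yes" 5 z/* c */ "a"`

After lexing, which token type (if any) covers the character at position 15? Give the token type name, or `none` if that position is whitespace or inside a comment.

pos=0: enter STRING mode
pos=0: emit STR "yes" (now at pos=5)
pos=6: emit NUM '5' (now at pos=7)
pos=8: emit ID 'z' (now at pos=9)
pos=9: enter COMMENT mode (saw '/*')
exit COMMENT mode (now at pos=16)
pos=17: enter STRING mode
pos=17: emit STR "a" (now at pos=20)
DONE. 4 tokens: [STR, NUM, ID, STR]
Position 15: char is '/' -> none

Answer: none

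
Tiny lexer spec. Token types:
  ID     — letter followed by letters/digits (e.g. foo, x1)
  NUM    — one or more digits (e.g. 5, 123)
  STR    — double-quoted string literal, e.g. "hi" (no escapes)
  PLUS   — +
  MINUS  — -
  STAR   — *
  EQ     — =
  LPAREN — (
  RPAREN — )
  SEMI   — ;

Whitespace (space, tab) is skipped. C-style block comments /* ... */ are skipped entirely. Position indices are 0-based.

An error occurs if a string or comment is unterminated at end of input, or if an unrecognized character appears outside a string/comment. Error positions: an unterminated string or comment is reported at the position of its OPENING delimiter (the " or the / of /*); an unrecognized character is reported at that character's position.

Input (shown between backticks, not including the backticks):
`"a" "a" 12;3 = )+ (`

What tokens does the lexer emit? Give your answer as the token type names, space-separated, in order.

pos=0: enter STRING mode
pos=0: emit STR "a" (now at pos=3)
pos=4: enter STRING mode
pos=4: emit STR "a" (now at pos=7)
pos=8: emit NUM '12' (now at pos=10)
pos=10: emit SEMI ';'
pos=11: emit NUM '3' (now at pos=12)
pos=13: emit EQ '='
pos=15: emit RPAREN ')'
pos=16: emit PLUS '+'
pos=18: emit LPAREN '('
DONE. 9 tokens: [STR, STR, NUM, SEMI, NUM, EQ, RPAREN, PLUS, LPAREN]

Answer: STR STR NUM SEMI NUM EQ RPAREN PLUS LPAREN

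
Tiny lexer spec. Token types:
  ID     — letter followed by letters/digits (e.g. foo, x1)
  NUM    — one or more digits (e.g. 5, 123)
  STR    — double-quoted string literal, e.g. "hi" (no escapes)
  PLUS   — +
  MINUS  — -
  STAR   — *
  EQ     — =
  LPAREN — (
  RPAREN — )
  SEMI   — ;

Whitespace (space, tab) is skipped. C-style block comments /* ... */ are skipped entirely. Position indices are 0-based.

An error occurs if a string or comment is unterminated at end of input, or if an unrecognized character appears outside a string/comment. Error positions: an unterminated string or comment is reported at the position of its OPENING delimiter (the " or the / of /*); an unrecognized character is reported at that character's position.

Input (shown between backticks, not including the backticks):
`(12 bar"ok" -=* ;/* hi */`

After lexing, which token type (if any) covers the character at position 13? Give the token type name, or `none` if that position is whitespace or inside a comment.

Answer: EQ

Derivation:
pos=0: emit LPAREN '('
pos=1: emit NUM '12' (now at pos=3)
pos=4: emit ID 'bar' (now at pos=7)
pos=7: enter STRING mode
pos=7: emit STR "ok" (now at pos=11)
pos=12: emit MINUS '-'
pos=13: emit EQ '='
pos=14: emit STAR '*'
pos=16: emit SEMI ';'
pos=17: enter COMMENT mode (saw '/*')
exit COMMENT mode (now at pos=25)
DONE. 8 tokens: [LPAREN, NUM, ID, STR, MINUS, EQ, STAR, SEMI]
Position 13: char is '=' -> EQ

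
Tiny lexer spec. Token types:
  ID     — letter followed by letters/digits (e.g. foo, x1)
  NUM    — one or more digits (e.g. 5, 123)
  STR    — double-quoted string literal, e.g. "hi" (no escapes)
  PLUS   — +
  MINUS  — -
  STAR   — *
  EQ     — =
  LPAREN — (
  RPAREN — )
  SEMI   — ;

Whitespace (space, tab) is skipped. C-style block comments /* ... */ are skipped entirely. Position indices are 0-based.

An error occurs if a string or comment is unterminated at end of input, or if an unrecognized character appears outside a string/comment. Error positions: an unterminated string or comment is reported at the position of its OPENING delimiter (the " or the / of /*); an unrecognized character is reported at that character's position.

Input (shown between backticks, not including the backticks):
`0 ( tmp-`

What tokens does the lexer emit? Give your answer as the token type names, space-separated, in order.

pos=0: emit NUM '0' (now at pos=1)
pos=2: emit LPAREN '('
pos=4: emit ID 'tmp' (now at pos=7)
pos=7: emit MINUS '-'
DONE. 4 tokens: [NUM, LPAREN, ID, MINUS]

Answer: NUM LPAREN ID MINUS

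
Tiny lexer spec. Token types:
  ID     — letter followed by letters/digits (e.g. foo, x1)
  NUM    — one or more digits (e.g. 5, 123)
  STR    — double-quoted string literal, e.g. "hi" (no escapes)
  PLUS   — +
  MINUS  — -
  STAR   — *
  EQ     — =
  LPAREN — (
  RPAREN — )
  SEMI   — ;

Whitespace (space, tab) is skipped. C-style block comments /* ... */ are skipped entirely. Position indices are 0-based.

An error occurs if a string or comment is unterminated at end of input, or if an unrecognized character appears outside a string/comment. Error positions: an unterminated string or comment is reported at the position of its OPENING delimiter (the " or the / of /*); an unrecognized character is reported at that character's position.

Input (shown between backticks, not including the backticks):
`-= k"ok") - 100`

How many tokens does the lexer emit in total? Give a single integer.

pos=0: emit MINUS '-'
pos=1: emit EQ '='
pos=3: emit ID 'k' (now at pos=4)
pos=4: enter STRING mode
pos=4: emit STR "ok" (now at pos=8)
pos=8: emit RPAREN ')'
pos=10: emit MINUS '-'
pos=12: emit NUM '100' (now at pos=15)
DONE. 7 tokens: [MINUS, EQ, ID, STR, RPAREN, MINUS, NUM]

Answer: 7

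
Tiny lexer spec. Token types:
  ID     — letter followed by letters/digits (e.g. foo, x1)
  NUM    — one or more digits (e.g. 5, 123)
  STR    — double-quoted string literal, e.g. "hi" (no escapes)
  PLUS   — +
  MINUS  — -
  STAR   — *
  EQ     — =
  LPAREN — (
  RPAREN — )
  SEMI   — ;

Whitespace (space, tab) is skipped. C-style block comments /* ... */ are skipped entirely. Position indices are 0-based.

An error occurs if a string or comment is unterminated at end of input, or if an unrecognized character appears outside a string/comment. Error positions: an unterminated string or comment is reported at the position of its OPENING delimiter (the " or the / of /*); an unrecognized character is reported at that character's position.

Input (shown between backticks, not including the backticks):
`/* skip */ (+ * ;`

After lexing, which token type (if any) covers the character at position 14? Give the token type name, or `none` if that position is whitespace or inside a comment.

pos=0: enter COMMENT mode (saw '/*')
exit COMMENT mode (now at pos=10)
pos=11: emit LPAREN '('
pos=12: emit PLUS '+'
pos=14: emit STAR '*'
pos=16: emit SEMI ';'
DONE. 4 tokens: [LPAREN, PLUS, STAR, SEMI]
Position 14: char is '*' -> STAR

Answer: STAR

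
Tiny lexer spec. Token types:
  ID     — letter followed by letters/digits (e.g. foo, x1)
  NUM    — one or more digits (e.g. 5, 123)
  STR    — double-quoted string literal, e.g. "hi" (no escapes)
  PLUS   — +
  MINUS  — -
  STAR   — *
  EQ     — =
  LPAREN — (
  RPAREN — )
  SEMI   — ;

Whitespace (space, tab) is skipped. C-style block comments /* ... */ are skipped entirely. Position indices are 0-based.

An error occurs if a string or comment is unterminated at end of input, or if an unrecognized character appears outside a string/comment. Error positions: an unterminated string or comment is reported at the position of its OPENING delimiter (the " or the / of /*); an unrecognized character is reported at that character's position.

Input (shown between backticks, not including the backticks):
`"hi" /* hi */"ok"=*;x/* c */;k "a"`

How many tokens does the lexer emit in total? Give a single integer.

pos=0: enter STRING mode
pos=0: emit STR "hi" (now at pos=4)
pos=5: enter COMMENT mode (saw '/*')
exit COMMENT mode (now at pos=13)
pos=13: enter STRING mode
pos=13: emit STR "ok" (now at pos=17)
pos=17: emit EQ '='
pos=18: emit STAR '*'
pos=19: emit SEMI ';'
pos=20: emit ID 'x' (now at pos=21)
pos=21: enter COMMENT mode (saw '/*')
exit COMMENT mode (now at pos=28)
pos=28: emit SEMI ';'
pos=29: emit ID 'k' (now at pos=30)
pos=31: enter STRING mode
pos=31: emit STR "a" (now at pos=34)
DONE. 9 tokens: [STR, STR, EQ, STAR, SEMI, ID, SEMI, ID, STR]

Answer: 9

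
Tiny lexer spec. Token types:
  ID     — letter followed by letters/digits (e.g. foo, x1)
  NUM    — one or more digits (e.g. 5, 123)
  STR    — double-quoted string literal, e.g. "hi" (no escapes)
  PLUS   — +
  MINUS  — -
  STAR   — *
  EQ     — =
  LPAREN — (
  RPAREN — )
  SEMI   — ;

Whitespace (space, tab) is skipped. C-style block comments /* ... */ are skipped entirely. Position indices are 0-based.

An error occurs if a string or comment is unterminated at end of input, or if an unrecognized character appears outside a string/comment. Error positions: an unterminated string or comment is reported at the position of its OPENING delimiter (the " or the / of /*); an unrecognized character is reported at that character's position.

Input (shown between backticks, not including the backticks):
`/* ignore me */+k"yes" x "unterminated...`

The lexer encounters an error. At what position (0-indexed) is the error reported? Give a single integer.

pos=0: enter COMMENT mode (saw '/*')
exit COMMENT mode (now at pos=15)
pos=15: emit PLUS '+'
pos=16: emit ID 'k' (now at pos=17)
pos=17: enter STRING mode
pos=17: emit STR "yes" (now at pos=22)
pos=23: emit ID 'x' (now at pos=24)
pos=25: enter STRING mode
pos=25: ERROR — unterminated string

Answer: 25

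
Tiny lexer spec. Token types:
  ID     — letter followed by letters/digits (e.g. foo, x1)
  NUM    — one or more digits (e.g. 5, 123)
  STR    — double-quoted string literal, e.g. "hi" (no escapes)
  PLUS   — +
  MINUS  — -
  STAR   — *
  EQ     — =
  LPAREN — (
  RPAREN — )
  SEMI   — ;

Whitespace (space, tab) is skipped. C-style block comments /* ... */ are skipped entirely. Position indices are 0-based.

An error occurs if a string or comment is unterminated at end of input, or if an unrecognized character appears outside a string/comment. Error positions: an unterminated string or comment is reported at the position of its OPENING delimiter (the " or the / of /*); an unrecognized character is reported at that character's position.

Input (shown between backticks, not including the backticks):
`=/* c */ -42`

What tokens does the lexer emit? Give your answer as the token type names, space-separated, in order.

Answer: EQ MINUS NUM

Derivation:
pos=0: emit EQ '='
pos=1: enter COMMENT mode (saw '/*')
exit COMMENT mode (now at pos=8)
pos=9: emit MINUS '-'
pos=10: emit NUM '42' (now at pos=12)
DONE. 3 tokens: [EQ, MINUS, NUM]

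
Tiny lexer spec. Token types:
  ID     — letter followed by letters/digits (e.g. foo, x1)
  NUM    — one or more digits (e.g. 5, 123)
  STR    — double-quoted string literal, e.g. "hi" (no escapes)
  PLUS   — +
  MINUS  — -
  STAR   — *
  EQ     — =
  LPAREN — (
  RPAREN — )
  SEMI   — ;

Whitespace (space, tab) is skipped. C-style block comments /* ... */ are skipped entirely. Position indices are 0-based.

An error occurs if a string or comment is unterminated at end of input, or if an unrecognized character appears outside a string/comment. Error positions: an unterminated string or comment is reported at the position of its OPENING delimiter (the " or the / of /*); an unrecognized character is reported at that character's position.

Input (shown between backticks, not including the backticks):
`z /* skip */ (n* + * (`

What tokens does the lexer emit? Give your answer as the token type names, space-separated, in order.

Answer: ID LPAREN ID STAR PLUS STAR LPAREN

Derivation:
pos=0: emit ID 'z' (now at pos=1)
pos=2: enter COMMENT mode (saw '/*')
exit COMMENT mode (now at pos=12)
pos=13: emit LPAREN '('
pos=14: emit ID 'n' (now at pos=15)
pos=15: emit STAR '*'
pos=17: emit PLUS '+'
pos=19: emit STAR '*'
pos=21: emit LPAREN '('
DONE. 7 tokens: [ID, LPAREN, ID, STAR, PLUS, STAR, LPAREN]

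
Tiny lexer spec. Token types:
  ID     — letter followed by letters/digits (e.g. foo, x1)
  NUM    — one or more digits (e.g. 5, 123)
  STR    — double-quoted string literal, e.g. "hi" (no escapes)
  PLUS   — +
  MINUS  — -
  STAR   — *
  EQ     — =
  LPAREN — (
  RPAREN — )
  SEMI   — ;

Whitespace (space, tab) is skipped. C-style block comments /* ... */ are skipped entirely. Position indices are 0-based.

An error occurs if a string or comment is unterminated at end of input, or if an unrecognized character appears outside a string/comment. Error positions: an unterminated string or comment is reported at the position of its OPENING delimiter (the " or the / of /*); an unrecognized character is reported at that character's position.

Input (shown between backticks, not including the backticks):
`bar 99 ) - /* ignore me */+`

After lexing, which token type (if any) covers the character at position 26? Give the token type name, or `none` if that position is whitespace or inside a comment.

Answer: PLUS

Derivation:
pos=0: emit ID 'bar' (now at pos=3)
pos=4: emit NUM '99' (now at pos=6)
pos=7: emit RPAREN ')'
pos=9: emit MINUS '-'
pos=11: enter COMMENT mode (saw '/*')
exit COMMENT mode (now at pos=26)
pos=26: emit PLUS '+'
DONE. 5 tokens: [ID, NUM, RPAREN, MINUS, PLUS]
Position 26: char is '+' -> PLUS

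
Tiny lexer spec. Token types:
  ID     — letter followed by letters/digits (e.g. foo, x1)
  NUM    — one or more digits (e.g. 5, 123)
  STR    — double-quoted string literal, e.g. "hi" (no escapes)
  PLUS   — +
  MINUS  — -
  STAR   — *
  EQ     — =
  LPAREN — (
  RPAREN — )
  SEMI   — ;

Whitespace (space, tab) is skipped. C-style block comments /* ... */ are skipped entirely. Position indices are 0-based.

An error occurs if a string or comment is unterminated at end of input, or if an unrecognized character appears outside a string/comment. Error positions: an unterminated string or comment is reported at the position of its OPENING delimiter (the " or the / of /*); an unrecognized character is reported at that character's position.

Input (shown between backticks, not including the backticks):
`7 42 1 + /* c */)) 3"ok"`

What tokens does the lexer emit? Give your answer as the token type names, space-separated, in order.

Answer: NUM NUM NUM PLUS RPAREN RPAREN NUM STR

Derivation:
pos=0: emit NUM '7' (now at pos=1)
pos=2: emit NUM '42' (now at pos=4)
pos=5: emit NUM '1' (now at pos=6)
pos=7: emit PLUS '+'
pos=9: enter COMMENT mode (saw '/*')
exit COMMENT mode (now at pos=16)
pos=16: emit RPAREN ')'
pos=17: emit RPAREN ')'
pos=19: emit NUM '3' (now at pos=20)
pos=20: enter STRING mode
pos=20: emit STR "ok" (now at pos=24)
DONE. 8 tokens: [NUM, NUM, NUM, PLUS, RPAREN, RPAREN, NUM, STR]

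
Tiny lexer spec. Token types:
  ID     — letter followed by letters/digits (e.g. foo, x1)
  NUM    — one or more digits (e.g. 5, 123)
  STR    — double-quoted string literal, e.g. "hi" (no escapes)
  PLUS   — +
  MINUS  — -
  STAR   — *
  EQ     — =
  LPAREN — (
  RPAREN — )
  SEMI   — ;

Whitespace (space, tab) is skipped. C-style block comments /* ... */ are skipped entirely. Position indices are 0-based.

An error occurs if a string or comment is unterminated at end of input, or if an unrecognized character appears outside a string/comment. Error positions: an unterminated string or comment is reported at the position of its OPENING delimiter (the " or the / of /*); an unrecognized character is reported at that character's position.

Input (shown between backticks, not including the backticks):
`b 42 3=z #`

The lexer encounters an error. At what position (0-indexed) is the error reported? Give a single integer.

Answer: 9

Derivation:
pos=0: emit ID 'b' (now at pos=1)
pos=2: emit NUM '42' (now at pos=4)
pos=5: emit NUM '3' (now at pos=6)
pos=6: emit EQ '='
pos=7: emit ID 'z' (now at pos=8)
pos=9: ERROR — unrecognized char '#'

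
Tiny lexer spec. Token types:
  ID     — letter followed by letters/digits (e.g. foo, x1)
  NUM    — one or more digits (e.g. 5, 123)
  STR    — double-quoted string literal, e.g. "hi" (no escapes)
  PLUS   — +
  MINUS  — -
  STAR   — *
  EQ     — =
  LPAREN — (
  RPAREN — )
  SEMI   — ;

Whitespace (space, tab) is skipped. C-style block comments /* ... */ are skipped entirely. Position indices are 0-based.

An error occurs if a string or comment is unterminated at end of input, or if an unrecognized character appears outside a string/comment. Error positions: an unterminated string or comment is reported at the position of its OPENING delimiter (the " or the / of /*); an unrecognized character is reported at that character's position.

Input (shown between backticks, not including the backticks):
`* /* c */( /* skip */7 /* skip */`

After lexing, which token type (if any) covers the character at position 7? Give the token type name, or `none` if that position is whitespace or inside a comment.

Answer: none

Derivation:
pos=0: emit STAR '*'
pos=2: enter COMMENT mode (saw '/*')
exit COMMENT mode (now at pos=9)
pos=9: emit LPAREN '('
pos=11: enter COMMENT mode (saw '/*')
exit COMMENT mode (now at pos=21)
pos=21: emit NUM '7' (now at pos=22)
pos=23: enter COMMENT mode (saw '/*')
exit COMMENT mode (now at pos=33)
DONE. 3 tokens: [STAR, LPAREN, NUM]
Position 7: char is '*' -> none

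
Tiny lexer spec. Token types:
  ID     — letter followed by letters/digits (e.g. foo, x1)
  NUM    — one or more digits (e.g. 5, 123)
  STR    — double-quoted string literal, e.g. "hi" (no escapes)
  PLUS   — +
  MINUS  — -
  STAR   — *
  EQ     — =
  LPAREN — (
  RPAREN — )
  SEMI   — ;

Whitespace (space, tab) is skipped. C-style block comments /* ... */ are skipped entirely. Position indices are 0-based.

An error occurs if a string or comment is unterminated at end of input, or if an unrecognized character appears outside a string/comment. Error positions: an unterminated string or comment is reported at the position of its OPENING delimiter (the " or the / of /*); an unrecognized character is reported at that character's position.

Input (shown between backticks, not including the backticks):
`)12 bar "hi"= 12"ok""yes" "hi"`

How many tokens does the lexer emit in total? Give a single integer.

pos=0: emit RPAREN ')'
pos=1: emit NUM '12' (now at pos=3)
pos=4: emit ID 'bar' (now at pos=7)
pos=8: enter STRING mode
pos=8: emit STR "hi" (now at pos=12)
pos=12: emit EQ '='
pos=14: emit NUM '12' (now at pos=16)
pos=16: enter STRING mode
pos=16: emit STR "ok" (now at pos=20)
pos=20: enter STRING mode
pos=20: emit STR "yes" (now at pos=25)
pos=26: enter STRING mode
pos=26: emit STR "hi" (now at pos=30)
DONE. 9 tokens: [RPAREN, NUM, ID, STR, EQ, NUM, STR, STR, STR]

Answer: 9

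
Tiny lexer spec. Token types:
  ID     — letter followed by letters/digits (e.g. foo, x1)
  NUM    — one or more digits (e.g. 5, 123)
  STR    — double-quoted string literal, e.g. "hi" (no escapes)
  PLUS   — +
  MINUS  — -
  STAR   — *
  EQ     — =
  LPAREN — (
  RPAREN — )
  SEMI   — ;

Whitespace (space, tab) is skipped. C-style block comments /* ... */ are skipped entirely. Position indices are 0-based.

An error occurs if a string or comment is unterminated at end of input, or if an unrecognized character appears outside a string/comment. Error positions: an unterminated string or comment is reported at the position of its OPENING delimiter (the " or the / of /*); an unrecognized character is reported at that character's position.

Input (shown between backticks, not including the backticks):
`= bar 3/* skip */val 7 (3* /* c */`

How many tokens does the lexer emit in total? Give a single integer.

Answer: 8

Derivation:
pos=0: emit EQ '='
pos=2: emit ID 'bar' (now at pos=5)
pos=6: emit NUM '3' (now at pos=7)
pos=7: enter COMMENT mode (saw '/*')
exit COMMENT mode (now at pos=17)
pos=17: emit ID 'val' (now at pos=20)
pos=21: emit NUM '7' (now at pos=22)
pos=23: emit LPAREN '('
pos=24: emit NUM '3' (now at pos=25)
pos=25: emit STAR '*'
pos=27: enter COMMENT mode (saw '/*')
exit COMMENT mode (now at pos=34)
DONE. 8 tokens: [EQ, ID, NUM, ID, NUM, LPAREN, NUM, STAR]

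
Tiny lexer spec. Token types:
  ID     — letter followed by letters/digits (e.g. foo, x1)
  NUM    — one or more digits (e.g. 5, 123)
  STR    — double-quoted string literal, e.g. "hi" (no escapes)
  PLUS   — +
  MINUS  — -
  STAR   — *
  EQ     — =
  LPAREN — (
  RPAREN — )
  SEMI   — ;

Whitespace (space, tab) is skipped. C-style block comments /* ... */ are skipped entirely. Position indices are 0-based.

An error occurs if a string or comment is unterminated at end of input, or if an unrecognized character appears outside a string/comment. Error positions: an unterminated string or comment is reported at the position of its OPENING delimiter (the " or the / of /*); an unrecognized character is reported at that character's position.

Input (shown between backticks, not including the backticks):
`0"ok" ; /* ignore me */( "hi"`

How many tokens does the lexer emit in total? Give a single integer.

pos=0: emit NUM '0' (now at pos=1)
pos=1: enter STRING mode
pos=1: emit STR "ok" (now at pos=5)
pos=6: emit SEMI ';'
pos=8: enter COMMENT mode (saw '/*')
exit COMMENT mode (now at pos=23)
pos=23: emit LPAREN '('
pos=25: enter STRING mode
pos=25: emit STR "hi" (now at pos=29)
DONE. 5 tokens: [NUM, STR, SEMI, LPAREN, STR]

Answer: 5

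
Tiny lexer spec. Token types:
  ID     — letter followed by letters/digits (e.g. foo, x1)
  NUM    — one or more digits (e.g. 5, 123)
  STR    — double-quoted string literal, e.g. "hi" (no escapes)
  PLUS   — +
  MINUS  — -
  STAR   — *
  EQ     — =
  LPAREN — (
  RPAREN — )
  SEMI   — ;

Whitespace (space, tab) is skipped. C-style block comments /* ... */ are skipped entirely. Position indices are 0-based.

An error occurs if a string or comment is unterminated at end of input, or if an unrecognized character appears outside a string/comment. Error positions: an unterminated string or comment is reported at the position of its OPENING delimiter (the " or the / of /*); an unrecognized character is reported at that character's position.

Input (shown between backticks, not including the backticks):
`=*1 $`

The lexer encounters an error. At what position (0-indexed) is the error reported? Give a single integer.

pos=0: emit EQ '='
pos=1: emit STAR '*'
pos=2: emit NUM '1' (now at pos=3)
pos=4: ERROR — unrecognized char '$'

Answer: 4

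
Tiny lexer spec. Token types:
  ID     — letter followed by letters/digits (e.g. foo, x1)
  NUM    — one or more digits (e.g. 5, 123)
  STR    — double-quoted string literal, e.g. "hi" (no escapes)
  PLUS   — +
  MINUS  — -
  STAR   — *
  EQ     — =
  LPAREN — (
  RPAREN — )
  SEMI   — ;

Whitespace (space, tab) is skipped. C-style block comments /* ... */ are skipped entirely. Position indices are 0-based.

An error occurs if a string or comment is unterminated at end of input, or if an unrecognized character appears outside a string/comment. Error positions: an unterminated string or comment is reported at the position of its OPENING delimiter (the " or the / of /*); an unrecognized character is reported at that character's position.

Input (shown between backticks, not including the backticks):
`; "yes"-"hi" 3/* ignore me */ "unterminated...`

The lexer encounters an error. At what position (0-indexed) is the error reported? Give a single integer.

pos=0: emit SEMI ';'
pos=2: enter STRING mode
pos=2: emit STR "yes" (now at pos=7)
pos=7: emit MINUS '-'
pos=8: enter STRING mode
pos=8: emit STR "hi" (now at pos=12)
pos=13: emit NUM '3' (now at pos=14)
pos=14: enter COMMENT mode (saw '/*')
exit COMMENT mode (now at pos=29)
pos=30: enter STRING mode
pos=30: ERROR — unterminated string

Answer: 30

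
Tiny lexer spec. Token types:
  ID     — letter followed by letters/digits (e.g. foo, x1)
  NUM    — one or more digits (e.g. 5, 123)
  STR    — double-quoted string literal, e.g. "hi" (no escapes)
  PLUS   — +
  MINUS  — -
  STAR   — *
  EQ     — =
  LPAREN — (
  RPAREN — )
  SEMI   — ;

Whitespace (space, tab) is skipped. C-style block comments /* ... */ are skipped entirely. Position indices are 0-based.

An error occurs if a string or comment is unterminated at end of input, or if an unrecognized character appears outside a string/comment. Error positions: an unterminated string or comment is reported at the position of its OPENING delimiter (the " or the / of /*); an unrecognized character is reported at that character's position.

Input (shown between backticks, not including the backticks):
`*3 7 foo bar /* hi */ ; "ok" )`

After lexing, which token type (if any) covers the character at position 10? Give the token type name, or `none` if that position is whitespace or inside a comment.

Answer: ID

Derivation:
pos=0: emit STAR '*'
pos=1: emit NUM '3' (now at pos=2)
pos=3: emit NUM '7' (now at pos=4)
pos=5: emit ID 'foo' (now at pos=8)
pos=9: emit ID 'bar' (now at pos=12)
pos=13: enter COMMENT mode (saw '/*')
exit COMMENT mode (now at pos=21)
pos=22: emit SEMI ';'
pos=24: enter STRING mode
pos=24: emit STR "ok" (now at pos=28)
pos=29: emit RPAREN ')'
DONE. 8 tokens: [STAR, NUM, NUM, ID, ID, SEMI, STR, RPAREN]
Position 10: char is 'a' -> ID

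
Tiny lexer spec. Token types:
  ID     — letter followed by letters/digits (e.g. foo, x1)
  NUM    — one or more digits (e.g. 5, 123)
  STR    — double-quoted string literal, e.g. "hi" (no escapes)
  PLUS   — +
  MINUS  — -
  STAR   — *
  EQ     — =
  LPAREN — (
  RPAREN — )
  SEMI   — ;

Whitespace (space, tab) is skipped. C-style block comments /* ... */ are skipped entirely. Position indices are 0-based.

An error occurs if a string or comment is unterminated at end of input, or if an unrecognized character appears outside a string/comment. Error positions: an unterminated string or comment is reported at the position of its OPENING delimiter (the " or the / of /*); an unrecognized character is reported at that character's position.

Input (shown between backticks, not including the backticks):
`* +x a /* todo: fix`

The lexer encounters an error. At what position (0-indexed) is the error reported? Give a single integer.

Answer: 7

Derivation:
pos=0: emit STAR '*'
pos=2: emit PLUS '+'
pos=3: emit ID 'x' (now at pos=4)
pos=5: emit ID 'a' (now at pos=6)
pos=7: enter COMMENT mode (saw '/*')
pos=7: ERROR — unterminated comment (reached EOF)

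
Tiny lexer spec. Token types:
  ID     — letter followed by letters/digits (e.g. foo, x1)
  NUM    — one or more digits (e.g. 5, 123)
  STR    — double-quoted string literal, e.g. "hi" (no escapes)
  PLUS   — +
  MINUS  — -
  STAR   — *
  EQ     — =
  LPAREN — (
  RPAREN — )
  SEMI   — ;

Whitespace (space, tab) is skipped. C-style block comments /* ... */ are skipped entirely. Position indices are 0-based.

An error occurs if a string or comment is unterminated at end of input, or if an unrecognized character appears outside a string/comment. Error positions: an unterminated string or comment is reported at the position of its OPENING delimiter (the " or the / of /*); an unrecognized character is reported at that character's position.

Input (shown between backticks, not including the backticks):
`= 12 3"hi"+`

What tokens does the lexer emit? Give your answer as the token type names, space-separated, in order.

pos=0: emit EQ '='
pos=2: emit NUM '12' (now at pos=4)
pos=5: emit NUM '3' (now at pos=6)
pos=6: enter STRING mode
pos=6: emit STR "hi" (now at pos=10)
pos=10: emit PLUS '+'
DONE. 5 tokens: [EQ, NUM, NUM, STR, PLUS]

Answer: EQ NUM NUM STR PLUS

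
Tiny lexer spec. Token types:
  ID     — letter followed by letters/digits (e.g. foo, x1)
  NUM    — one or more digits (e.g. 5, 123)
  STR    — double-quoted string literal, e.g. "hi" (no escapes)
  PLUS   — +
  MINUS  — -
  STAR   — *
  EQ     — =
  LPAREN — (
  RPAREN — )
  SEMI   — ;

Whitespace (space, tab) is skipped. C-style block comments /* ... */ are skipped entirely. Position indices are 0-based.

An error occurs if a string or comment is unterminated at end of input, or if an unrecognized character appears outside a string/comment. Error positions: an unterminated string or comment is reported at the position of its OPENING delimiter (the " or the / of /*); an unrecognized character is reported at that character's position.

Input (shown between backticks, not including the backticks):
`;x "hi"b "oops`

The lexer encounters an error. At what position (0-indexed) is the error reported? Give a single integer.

pos=0: emit SEMI ';'
pos=1: emit ID 'x' (now at pos=2)
pos=3: enter STRING mode
pos=3: emit STR "hi" (now at pos=7)
pos=7: emit ID 'b' (now at pos=8)
pos=9: enter STRING mode
pos=9: ERROR — unterminated string

Answer: 9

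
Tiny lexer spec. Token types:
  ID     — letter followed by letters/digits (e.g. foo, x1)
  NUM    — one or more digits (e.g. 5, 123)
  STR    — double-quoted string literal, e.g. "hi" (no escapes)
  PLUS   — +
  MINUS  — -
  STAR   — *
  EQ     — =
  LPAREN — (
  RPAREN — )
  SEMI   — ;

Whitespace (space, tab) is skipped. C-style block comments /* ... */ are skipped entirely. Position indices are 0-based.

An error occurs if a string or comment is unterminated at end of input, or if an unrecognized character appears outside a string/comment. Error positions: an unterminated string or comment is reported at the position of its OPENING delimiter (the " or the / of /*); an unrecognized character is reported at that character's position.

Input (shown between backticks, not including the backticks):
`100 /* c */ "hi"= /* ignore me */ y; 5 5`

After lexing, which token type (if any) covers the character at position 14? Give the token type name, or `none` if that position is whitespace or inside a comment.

pos=0: emit NUM '100' (now at pos=3)
pos=4: enter COMMENT mode (saw '/*')
exit COMMENT mode (now at pos=11)
pos=12: enter STRING mode
pos=12: emit STR "hi" (now at pos=16)
pos=16: emit EQ '='
pos=18: enter COMMENT mode (saw '/*')
exit COMMENT mode (now at pos=33)
pos=34: emit ID 'y' (now at pos=35)
pos=35: emit SEMI ';'
pos=37: emit NUM '5' (now at pos=38)
pos=39: emit NUM '5' (now at pos=40)
DONE. 7 tokens: [NUM, STR, EQ, ID, SEMI, NUM, NUM]
Position 14: char is 'i' -> STR

Answer: STR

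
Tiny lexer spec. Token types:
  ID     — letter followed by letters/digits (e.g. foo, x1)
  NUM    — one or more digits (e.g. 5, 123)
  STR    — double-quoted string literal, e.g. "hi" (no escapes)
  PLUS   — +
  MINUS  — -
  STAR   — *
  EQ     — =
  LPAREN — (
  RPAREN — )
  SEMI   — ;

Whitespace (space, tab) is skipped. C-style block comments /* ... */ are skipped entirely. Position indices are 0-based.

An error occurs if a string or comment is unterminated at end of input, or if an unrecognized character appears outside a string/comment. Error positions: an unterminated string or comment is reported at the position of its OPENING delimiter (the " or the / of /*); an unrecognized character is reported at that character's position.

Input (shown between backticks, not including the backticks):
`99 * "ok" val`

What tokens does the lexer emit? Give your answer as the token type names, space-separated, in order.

Answer: NUM STAR STR ID

Derivation:
pos=0: emit NUM '99' (now at pos=2)
pos=3: emit STAR '*'
pos=5: enter STRING mode
pos=5: emit STR "ok" (now at pos=9)
pos=10: emit ID 'val' (now at pos=13)
DONE. 4 tokens: [NUM, STAR, STR, ID]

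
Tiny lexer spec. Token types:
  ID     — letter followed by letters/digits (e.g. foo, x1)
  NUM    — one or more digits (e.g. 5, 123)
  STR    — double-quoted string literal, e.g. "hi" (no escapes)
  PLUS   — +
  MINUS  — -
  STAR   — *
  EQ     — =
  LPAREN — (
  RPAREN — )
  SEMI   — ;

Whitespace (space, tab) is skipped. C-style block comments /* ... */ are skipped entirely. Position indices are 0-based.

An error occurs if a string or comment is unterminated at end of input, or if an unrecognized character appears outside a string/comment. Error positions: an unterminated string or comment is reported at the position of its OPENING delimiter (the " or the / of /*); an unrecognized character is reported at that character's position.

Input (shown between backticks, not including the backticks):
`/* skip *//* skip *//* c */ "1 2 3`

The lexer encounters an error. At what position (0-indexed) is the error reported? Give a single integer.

Answer: 28

Derivation:
pos=0: enter COMMENT mode (saw '/*')
exit COMMENT mode (now at pos=10)
pos=10: enter COMMENT mode (saw '/*')
exit COMMENT mode (now at pos=20)
pos=20: enter COMMENT mode (saw '/*')
exit COMMENT mode (now at pos=27)
pos=28: enter STRING mode
pos=28: ERROR — unterminated string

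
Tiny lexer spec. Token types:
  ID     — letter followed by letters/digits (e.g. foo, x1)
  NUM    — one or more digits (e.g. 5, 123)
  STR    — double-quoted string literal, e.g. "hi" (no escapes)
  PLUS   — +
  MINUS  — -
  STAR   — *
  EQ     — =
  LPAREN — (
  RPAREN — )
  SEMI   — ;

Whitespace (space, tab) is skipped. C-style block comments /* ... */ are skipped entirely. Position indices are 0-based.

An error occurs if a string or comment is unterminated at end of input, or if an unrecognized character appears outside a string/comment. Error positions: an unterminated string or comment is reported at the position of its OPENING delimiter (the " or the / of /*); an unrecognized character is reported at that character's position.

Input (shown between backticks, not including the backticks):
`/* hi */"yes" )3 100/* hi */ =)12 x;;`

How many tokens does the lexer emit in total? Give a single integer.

pos=0: enter COMMENT mode (saw '/*')
exit COMMENT mode (now at pos=8)
pos=8: enter STRING mode
pos=8: emit STR "yes" (now at pos=13)
pos=14: emit RPAREN ')'
pos=15: emit NUM '3' (now at pos=16)
pos=17: emit NUM '100' (now at pos=20)
pos=20: enter COMMENT mode (saw '/*')
exit COMMENT mode (now at pos=28)
pos=29: emit EQ '='
pos=30: emit RPAREN ')'
pos=31: emit NUM '12' (now at pos=33)
pos=34: emit ID 'x' (now at pos=35)
pos=35: emit SEMI ';'
pos=36: emit SEMI ';'
DONE. 10 tokens: [STR, RPAREN, NUM, NUM, EQ, RPAREN, NUM, ID, SEMI, SEMI]

Answer: 10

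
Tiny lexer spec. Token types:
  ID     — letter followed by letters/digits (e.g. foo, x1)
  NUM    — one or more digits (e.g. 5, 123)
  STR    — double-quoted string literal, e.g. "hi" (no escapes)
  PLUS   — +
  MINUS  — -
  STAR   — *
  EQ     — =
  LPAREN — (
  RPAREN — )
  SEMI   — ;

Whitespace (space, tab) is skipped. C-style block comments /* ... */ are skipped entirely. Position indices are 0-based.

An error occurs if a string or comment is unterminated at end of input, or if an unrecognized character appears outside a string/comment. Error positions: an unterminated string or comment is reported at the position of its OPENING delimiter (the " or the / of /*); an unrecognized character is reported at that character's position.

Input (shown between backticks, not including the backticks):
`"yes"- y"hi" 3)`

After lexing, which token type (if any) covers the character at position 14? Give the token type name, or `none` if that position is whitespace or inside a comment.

pos=0: enter STRING mode
pos=0: emit STR "yes" (now at pos=5)
pos=5: emit MINUS '-'
pos=7: emit ID 'y' (now at pos=8)
pos=8: enter STRING mode
pos=8: emit STR "hi" (now at pos=12)
pos=13: emit NUM '3' (now at pos=14)
pos=14: emit RPAREN ')'
DONE. 6 tokens: [STR, MINUS, ID, STR, NUM, RPAREN]
Position 14: char is ')' -> RPAREN

Answer: RPAREN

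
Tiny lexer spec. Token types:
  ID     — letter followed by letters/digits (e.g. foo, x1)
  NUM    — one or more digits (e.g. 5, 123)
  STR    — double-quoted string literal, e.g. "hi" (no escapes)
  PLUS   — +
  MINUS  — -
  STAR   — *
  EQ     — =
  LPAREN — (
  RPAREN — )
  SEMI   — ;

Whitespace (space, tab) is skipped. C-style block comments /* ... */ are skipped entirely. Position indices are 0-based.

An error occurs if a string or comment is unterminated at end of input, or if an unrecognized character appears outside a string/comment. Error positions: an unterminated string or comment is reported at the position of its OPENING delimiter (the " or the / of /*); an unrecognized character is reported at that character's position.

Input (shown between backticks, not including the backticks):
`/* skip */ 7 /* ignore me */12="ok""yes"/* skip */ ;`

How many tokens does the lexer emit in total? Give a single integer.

Answer: 6

Derivation:
pos=0: enter COMMENT mode (saw '/*')
exit COMMENT mode (now at pos=10)
pos=11: emit NUM '7' (now at pos=12)
pos=13: enter COMMENT mode (saw '/*')
exit COMMENT mode (now at pos=28)
pos=28: emit NUM '12' (now at pos=30)
pos=30: emit EQ '='
pos=31: enter STRING mode
pos=31: emit STR "ok" (now at pos=35)
pos=35: enter STRING mode
pos=35: emit STR "yes" (now at pos=40)
pos=40: enter COMMENT mode (saw '/*')
exit COMMENT mode (now at pos=50)
pos=51: emit SEMI ';'
DONE. 6 tokens: [NUM, NUM, EQ, STR, STR, SEMI]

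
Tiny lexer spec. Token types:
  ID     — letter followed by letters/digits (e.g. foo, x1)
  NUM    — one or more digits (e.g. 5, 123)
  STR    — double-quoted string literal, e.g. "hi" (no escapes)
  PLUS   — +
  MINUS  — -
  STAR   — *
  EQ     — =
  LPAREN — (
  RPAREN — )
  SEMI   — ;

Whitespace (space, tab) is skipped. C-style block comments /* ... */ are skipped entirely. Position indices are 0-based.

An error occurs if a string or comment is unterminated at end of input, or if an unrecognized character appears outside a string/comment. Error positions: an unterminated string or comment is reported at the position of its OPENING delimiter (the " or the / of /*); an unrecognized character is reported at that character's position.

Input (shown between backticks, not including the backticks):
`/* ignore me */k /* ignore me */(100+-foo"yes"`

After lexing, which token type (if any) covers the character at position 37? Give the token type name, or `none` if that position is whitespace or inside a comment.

pos=0: enter COMMENT mode (saw '/*')
exit COMMENT mode (now at pos=15)
pos=15: emit ID 'k' (now at pos=16)
pos=17: enter COMMENT mode (saw '/*')
exit COMMENT mode (now at pos=32)
pos=32: emit LPAREN '('
pos=33: emit NUM '100' (now at pos=36)
pos=36: emit PLUS '+'
pos=37: emit MINUS '-'
pos=38: emit ID 'foo' (now at pos=41)
pos=41: enter STRING mode
pos=41: emit STR "yes" (now at pos=46)
DONE. 7 tokens: [ID, LPAREN, NUM, PLUS, MINUS, ID, STR]
Position 37: char is '-' -> MINUS

Answer: MINUS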